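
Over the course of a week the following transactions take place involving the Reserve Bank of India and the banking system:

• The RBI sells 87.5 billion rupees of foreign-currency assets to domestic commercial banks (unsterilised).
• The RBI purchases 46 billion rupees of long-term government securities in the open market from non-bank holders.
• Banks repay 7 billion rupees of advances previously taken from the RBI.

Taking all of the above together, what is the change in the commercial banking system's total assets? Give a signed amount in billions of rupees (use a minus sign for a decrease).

+39 billion

FX sale 87.5 billion rupees: just an asset swap on bank balance sheets → 0.
Asset purchase (from non-banks) 46 billion rupees: bank balance sheets expand → +46B.
Discount-window repayment 7 billion rupees: bank balance sheets shrink → −7B.
Net: 0 + 46 − 7 = +39 billion.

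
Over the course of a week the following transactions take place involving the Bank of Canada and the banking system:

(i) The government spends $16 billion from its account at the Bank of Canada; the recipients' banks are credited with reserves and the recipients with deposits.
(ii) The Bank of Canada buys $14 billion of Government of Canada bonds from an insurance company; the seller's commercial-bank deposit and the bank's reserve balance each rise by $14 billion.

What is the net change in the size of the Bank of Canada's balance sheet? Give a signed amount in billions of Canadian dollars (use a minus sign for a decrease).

Government spending $16 billion: only the composition of liabilities changes → 0.
Asset purchase (from non-banks) $14 billion: a Bank of Canada asset is acquired → +$14B.
Net: 0 + 14 = +$14 billion.

+$14 billion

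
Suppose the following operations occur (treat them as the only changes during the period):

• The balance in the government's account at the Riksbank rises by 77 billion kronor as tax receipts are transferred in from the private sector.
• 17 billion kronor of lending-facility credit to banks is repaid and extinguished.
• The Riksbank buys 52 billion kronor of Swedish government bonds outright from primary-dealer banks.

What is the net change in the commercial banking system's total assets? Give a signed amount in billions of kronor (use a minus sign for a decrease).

Government account inflow 77 billion kronor: bank balance sheets shrink → −77B.
Discount-window repayment 17 billion kronor: bank balance sheets shrink → −17B.
OMO purchase (from banks) 52 billion kronor: just an asset swap on bank balance sheets → 0.
Net: −77 − 17 + 0 = -94 billion.

-94 billion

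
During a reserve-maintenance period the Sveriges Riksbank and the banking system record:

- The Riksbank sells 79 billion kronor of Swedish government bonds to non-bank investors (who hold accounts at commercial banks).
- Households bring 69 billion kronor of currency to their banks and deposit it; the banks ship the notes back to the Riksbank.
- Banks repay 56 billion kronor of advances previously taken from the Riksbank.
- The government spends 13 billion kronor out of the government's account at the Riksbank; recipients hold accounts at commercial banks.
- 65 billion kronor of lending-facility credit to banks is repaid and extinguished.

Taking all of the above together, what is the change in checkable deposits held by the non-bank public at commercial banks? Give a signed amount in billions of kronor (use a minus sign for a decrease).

+3 billion

Riksbank balance sheet:
  Assets:      Securities −79B, Loans to banks −121B
  Liabilities: Bank reserves −118B, Currency in circulation −69B, Government deposits −13B
Commercial banking system:
  Assets:      Reserves at CB −118B
  Liabilities: Checkable deposits +3B, Borrowings from CB −121B
So the change in checkable deposits held by the non-bank public at commercial banks is +3 billion.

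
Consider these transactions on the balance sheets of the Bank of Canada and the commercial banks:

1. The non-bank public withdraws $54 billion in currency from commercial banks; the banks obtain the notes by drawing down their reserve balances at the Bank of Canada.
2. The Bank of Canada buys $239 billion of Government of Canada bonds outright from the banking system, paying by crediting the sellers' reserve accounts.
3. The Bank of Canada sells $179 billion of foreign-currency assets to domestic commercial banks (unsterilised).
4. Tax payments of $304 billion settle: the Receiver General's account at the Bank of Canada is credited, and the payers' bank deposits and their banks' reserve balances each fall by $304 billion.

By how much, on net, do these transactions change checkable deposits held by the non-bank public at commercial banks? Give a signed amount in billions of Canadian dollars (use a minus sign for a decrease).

Bank of Canada balance sheet:
  Assets:      Securities +$239B, Foreign assets −$179B
  Liabilities: Bank reserves −$298B, Currency in circulation +$54B, Government deposits +$304B
Commercial banking system:
  Assets:      Reserves at CB −$298B, Securities −$239B, Foreign assets +$179B
  Liabilities: Checkable deposits −$358B
So the change in checkable deposits held by the non-bank public at commercial banks is -$358 billion.

-$358 billion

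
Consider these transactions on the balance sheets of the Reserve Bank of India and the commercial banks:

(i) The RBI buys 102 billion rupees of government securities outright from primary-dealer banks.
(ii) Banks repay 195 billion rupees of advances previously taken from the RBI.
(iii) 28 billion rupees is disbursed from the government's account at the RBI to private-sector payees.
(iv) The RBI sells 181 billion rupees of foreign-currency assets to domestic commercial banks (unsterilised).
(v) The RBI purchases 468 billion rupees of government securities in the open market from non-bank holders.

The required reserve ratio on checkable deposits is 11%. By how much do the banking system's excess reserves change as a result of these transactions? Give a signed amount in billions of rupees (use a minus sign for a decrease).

OMO purchase (from banks) 102 billion rupees: reserves +102B, deposits 0.
Discount-window repayment 195 billion rupees: reserves −195B, deposits 0.
Government spending 28 billion rupees: reserves +28B, deposits +28B.
FX sale 181 billion rupees: reserves −181B, deposits 0.
Asset purchase (from non-banks) 468 billion rupees: reserves +468B, deposits +468B.
Totals: Δreserves = +222B, Δdeposits = +496B.
Δrequired reserves = 11% × +496B = +54.56B.
Δexcess reserves = Δreserves − Δrequired = +222B − (+54.56B) = +167.44 billion.

+167.44 billion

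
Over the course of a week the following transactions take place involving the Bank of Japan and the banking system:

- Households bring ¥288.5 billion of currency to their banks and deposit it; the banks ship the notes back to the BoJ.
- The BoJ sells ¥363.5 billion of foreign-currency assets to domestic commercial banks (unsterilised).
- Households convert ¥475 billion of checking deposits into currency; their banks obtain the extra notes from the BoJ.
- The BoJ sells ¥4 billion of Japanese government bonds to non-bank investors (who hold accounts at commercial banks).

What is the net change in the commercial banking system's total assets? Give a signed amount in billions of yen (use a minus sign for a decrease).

-¥190.5 billion

BoJ balance sheet:
  Assets:      Securities −¥4B, Foreign assets −¥363.5B
  Liabilities: Bank reserves −¥554B, Currency in circulation +¥186.5B
Commercial banking system:
  Assets:      Reserves at CB −¥554B, Foreign assets +¥363.5B
  Liabilities: Checkable deposits −¥190.5B
Change in total bank assets = -¥190.5 billion.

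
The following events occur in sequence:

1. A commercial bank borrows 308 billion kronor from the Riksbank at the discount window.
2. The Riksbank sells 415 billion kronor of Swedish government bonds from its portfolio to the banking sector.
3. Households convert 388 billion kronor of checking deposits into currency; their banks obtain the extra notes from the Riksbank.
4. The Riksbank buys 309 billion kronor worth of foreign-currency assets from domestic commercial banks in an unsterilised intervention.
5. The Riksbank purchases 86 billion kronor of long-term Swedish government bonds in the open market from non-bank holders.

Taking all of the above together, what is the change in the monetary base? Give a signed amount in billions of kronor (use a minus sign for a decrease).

+288 billion

Riksbank balance sheet:
  Assets:      Securities −329B, Loans to banks +308B, Foreign assets +309B
  Liabilities: Bank reserves −100B, Currency in circulation +388B
Monetary base = currency + reserves: +388B + (−100B) = +288 billion.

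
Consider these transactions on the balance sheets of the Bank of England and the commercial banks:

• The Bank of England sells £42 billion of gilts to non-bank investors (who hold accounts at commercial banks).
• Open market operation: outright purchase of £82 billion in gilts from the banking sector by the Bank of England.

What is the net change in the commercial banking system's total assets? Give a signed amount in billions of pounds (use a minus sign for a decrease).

Asset sale (to non-banks) £42 billion: bank balance sheets shrink → −£42B.
OMO purchase (from banks) £82 billion: just an asset swap on bank balance sheets → 0.
Net: −42 + 0 = -£42 billion.

-£42 billion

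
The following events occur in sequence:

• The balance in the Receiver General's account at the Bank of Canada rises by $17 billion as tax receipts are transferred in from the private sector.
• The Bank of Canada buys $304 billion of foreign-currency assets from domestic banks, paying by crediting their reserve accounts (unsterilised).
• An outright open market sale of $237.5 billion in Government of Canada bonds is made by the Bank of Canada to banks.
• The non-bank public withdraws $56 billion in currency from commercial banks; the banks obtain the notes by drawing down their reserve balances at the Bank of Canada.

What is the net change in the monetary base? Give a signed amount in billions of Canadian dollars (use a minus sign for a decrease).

+$49.5 billion

Government account inflow $17 billion: reserves shift to a non-base liability → −$17B.
FX purchase $304 billion: Bank of Canada balance sheet expands → +$304B.
OMO sale (to banks) $237.5 billion: Bank of Canada balance sheet contracts → −$237.5B.
Currency withdrawal $56 billion: just a shift between currency and reserves — both are base money → 0.
Net: −17 + 304 − 237.5 + 0 = +$49.5 billion.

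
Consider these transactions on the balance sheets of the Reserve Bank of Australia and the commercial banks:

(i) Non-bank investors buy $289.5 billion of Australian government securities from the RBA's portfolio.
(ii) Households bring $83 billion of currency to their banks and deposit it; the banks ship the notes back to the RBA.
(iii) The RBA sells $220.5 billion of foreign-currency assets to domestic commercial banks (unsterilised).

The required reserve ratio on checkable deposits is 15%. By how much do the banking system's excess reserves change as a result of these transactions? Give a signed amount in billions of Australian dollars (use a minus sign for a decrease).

-$396.025 billion

Asset sale (to non-banks) $289.5 billion: reserves −$289.5B, deposits −$289.5B.
Currency deposit $83 billion: reserves +$83B, deposits +$83B.
FX sale $220.5 billion: reserves −$220.5B, deposits 0.
Totals: Δreserves = −$427B, Δdeposits = −$206.5B.
Δrequired reserves = 15% × −$206.5B = −$30.975B.
Δexcess reserves = Δreserves − Δrequired = −$427B − (−$30.975B) = -$396.025 billion.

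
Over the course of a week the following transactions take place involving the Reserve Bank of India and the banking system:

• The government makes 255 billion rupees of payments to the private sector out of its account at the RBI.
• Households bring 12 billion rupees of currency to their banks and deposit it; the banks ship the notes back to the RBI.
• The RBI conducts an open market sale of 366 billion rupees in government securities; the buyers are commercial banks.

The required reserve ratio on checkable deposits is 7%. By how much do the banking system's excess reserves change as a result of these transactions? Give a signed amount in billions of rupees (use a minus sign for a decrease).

Government spending 255 billion rupees: reserves +255B, deposits +255B.
Currency deposit 12 billion rupees: reserves +12B, deposits +12B.
OMO sale (to banks) 366 billion rupees: reserves −366B, deposits 0.
Totals: Δreserves = −99B, Δdeposits = +267B.
Δrequired reserves = 7% × +267B = +18.69B.
Δexcess reserves = Δreserves − Δrequired = −99B − (+18.69B) = -117.69 billion.

-117.69 billion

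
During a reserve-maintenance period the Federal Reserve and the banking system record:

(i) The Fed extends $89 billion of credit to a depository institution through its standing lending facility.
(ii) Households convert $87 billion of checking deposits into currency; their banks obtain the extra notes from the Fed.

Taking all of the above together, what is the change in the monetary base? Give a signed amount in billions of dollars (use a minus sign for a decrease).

Fed balance sheet:
  Assets:      Loans to banks +$89B
  Liabilities: Bank reserves +$2B, Currency in circulation +$87B
Commercial banking system:
  Assets:      Reserves at CB +$2B
  Liabilities: Checkable deposits −$87B, Borrowings from CB +$89B
Monetary base = currency + reserves: +$87B + (+$2B) = +$89 billion.

+$89 billion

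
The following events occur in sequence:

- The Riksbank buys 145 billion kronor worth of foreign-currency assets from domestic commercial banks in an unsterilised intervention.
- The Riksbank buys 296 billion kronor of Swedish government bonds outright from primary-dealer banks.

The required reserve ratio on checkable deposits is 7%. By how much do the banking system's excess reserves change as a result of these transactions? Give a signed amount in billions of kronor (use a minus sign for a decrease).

FX purchase 145 billion kronor: reserves +145B, deposits 0.
OMO purchase (from banks) 296 billion kronor: reserves +296B, deposits 0.
Totals: Δreserves = +441B, Δdeposits = 0.
Δrequired reserves = 7% × 0 = 0.
Δexcess reserves = Δreserves − Δrequired = +441B − (0) = +441 billion.

+441 billion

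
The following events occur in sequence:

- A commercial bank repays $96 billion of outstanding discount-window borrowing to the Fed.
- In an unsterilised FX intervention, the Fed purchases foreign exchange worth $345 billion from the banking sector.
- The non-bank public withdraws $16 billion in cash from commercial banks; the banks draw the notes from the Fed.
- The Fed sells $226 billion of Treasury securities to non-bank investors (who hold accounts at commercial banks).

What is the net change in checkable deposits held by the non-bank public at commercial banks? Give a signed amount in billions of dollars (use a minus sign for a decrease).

-$242 billion

Fed balance sheet:
  Assets:      Securities −$226B, Loans to banks −$96B, Foreign assets +$345B
  Liabilities: Bank reserves +$7B, Currency in circulation +$16B
Commercial banking system:
  Assets:      Reserves at CB +$7B, Foreign assets −$345B
  Liabilities: Checkable deposits −$242B, Borrowings from CB −$96B
So the change in checkable deposits held by the non-bank public at commercial banks is -$242 billion.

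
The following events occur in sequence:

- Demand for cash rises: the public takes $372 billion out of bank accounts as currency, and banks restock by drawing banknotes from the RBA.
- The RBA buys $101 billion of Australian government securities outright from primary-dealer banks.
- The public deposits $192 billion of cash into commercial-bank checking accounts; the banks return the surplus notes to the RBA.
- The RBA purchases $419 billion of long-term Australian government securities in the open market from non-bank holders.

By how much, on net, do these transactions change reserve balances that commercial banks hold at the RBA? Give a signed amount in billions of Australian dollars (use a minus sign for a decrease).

+$340 billion

RBA balance sheet:
  Assets:      Securities +$520B
  Liabilities: Bank reserves +$340B, Currency in circulation +$180B
So the change in reserve balances that commercial banks hold at the RBA is +$340 billion.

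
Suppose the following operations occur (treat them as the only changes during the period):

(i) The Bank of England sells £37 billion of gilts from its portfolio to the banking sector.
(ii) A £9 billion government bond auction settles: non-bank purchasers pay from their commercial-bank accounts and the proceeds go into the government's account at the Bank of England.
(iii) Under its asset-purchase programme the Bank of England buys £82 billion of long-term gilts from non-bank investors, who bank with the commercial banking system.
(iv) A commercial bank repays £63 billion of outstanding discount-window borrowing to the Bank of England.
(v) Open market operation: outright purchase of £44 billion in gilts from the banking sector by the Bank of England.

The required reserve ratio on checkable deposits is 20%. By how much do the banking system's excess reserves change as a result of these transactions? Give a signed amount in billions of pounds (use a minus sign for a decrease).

+£2.4 billion

OMO sale (to banks) £37 billion: reserves −£37B, deposits 0.
Government account inflow £9 billion: reserves −£9B, deposits −£9B.
Asset purchase (from non-banks) £82 billion: reserves +£82B, deposits +£82B.
Discount-window repayment £63 billion: reserves −£63B, deposits 0.
OMO purchase (from banks) £44 billion: reserves +£44B, deposits 0.
Totals: Δreserves = +£17B, Δdeposits = +£73B.
Δrequired reserves = 20% × +£73B = +£14.6B.
Δexcess reserves = Δreserves − Δrequired = +£17B − (+£14.6B) = +£2.4 billion.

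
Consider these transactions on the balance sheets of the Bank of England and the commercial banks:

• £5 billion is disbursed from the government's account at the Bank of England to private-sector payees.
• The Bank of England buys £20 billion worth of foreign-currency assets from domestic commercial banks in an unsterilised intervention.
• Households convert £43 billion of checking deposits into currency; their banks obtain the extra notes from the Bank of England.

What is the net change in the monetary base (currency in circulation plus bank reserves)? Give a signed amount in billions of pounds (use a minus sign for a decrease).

+£25 billion

Government spending £5 billion: a non-base liability converts back to reserves → +£5B.
FX purchase £20 billion: Bank of England balance sheet expands → +£20B.
Currency withdrawal £43 billion: just a shift between currency and reserves — both are base money → 0.
Net: 5 + 20 + 0 = +£25 billion.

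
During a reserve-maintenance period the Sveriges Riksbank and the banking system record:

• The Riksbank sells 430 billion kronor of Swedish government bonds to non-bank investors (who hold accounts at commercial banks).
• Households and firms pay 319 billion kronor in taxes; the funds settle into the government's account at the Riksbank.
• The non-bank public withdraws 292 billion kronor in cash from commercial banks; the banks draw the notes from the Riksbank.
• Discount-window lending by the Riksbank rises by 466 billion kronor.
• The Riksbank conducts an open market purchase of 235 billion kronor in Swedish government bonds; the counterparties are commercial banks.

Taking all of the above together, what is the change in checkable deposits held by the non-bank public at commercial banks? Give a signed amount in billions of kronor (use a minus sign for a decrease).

Asset sale (to non-banks) 430 billion kronor: non-bank counterparties' bank balances fall → −430B.
Government account inflow 319 billion kronor: non-bank counterparties' bank balances fall → −319B.
Currency withdrawal 292 billion kronor: non-bank counterparties' bank balances fall → −292B.
Discount-window loan 466 billion kronor: the counterparty is a bank, so public deposits are unchanged → 0.
OMO purchase (from banks) 235 billion kronor: the counterparty is a bank, so public deposits are unchanged → 0.
Net: −430 − 319 − 292 + 0 + 0 = -1041 billion.

-1041 billion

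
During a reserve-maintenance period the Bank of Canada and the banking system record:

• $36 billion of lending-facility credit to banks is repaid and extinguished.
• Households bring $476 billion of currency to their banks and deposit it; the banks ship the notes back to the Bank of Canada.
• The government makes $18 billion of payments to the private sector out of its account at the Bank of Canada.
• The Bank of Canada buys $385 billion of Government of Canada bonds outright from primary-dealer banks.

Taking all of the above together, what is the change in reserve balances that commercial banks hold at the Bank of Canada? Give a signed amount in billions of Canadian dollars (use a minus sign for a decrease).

+$843 billion

Discount-window repayment $36 billion: repayment is debited from reserves → −$36B.
Currency deposit $476 billion: returned notes are swapped for reserve credit → +$476B.
Government spending $18 billion: government payments flow into bank reserve accounts → +$18B.
OMO purchase (from banks) $385 billion: the Bank of Canada pays by crediting reserve accounts → +$385B.
Net: −36 + 476 + 18 + 385 = +$843 billion.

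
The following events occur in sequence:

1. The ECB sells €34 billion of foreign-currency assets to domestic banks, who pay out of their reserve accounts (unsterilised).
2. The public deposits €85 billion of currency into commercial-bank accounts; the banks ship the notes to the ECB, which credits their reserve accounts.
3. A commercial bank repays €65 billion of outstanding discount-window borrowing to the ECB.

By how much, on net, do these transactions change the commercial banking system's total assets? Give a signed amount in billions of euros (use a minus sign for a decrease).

+€20 billion

ECB balance sheet:
  Assets:      Loans to banks −€65B, Foreign assets −€34B
  Liabilities: Bank reserves −€14B, Currency in circulation −€85B
Commercial banking system:
  Assets:      Reserves at CB −€14B, Foreign assets +€34B
  Liabilities: Checkable deposits +€85B, Borrowings from CB −€65B
Change in total bank assets = +€20 billion.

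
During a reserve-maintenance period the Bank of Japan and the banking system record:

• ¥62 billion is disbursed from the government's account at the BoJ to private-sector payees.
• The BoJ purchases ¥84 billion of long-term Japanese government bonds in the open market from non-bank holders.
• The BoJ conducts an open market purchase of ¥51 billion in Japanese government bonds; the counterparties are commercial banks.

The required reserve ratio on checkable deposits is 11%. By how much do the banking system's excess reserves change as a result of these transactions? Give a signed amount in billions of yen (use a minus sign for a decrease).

Government spending ¥62 billion: reserves +¥62B, deposits +¥62B.
Asset purchase (from non-banks) ¥84 billion: reserves +¥84B, deposits +¥84B.
OMO purchase (from banks) ¥51 billion: reserves +¥51B, deposits 0.
Totals: Δreserves = +¥197B, Δdeposits = +¥146B.
Δrequired reserves = 11% × +¥146B = +¥16.06B.
Δexcess reserves = Δreserves − Δrequired = +¥197B − (+¥16.06B) = +¥180.94 billion.

+¥180.94 billion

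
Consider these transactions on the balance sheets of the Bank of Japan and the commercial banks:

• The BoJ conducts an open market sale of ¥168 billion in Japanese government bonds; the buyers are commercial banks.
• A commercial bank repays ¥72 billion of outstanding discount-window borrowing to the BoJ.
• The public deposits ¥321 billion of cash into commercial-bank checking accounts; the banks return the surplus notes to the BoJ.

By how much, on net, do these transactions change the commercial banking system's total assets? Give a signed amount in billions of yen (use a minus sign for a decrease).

BoJ balance sheet:
  Assets:      Securities −¥168B, Loans to banks −¥72B
  Liabilities: Bank reserves +¥81B, Currency in circulation −¥321B
Commercial banking system:
  Assets:      Reserves at CB +¥81B, Securities +¥168B
  Liabilities: Checkable deposits +¥321B, Borrowings from CB −¥72B
Change in total bank assets = +¥249 billion.

+¥249 billion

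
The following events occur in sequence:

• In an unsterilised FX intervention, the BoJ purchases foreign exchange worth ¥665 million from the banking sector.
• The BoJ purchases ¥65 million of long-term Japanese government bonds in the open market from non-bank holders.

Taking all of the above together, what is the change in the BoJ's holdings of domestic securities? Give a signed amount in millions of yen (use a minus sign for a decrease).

+¥65 million

BoJ balance sheet:
  Assets:      Securities +¥65M, Foreign assets +¥665M
  Liabilities: Bank reserves +¥730M
So the change in the BoJ's holdings of domestic securities is +¥65 million.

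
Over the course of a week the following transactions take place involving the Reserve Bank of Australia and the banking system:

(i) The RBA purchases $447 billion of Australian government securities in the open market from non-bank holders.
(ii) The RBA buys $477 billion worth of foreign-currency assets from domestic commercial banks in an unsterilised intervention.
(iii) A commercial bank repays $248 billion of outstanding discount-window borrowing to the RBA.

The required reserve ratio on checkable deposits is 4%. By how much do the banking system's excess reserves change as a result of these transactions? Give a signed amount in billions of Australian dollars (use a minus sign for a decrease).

+$658.12 billion

Asset purchase (from non-banks) $447 billion: reserves +$447B, deposits +$447B.
FX purchase $477 billion: reserves +$477B, deposits 0.
Discount-window repayment $248 billion: reserves −$248B, deposits 0.
Totals: Δreserves = +$676B, Δdeposits = +$447B.
Δrequired reserves = 4% × +$447B = +$17.88B.
Δexcess reserves = Δreserves − Δrequired = +$676B − (+$17.88B) = +$658.12 billion.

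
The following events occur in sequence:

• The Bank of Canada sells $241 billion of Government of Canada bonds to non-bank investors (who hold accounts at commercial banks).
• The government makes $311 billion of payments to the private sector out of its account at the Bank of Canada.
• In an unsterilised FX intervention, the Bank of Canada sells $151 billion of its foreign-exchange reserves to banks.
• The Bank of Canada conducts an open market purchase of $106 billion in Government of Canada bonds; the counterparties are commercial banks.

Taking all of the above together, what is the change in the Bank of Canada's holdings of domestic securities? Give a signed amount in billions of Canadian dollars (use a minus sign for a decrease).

Bank of Canada balance sheet:
  Assets:      Securities −$135B, Foreign assets −$151B
  Liabilities: Bank reserves +$25B, Government deposits −$311B
Commercial banking system:
  Assets:      Reserves at CB +$25B, Securities −$106B, Foreign assets +$151B
  Liabilities: Checkable deposits +$70B
So the change in the Bank of Canada's holdings of domestic securities is -$135 billion.

-$135 billion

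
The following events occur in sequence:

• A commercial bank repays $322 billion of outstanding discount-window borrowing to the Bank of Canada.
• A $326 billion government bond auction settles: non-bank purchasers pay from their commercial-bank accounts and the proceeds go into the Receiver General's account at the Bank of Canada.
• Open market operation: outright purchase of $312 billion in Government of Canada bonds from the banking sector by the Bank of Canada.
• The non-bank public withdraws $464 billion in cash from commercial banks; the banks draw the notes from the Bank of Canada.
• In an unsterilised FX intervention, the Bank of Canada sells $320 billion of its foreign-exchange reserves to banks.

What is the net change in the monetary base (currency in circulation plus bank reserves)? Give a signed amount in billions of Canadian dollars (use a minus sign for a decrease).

Discount-window repayment $322 billion: Bank of Canada balance sheet contracts → −$322B.
Government account inflow $326 billion: reserves shift to a non-base liability → −$326B.
OMO purchase (from banks) $312 billion: Bank of Canada balance sheet expands → +$312B.
Currency withdrawal $464 billion: just a shift between currency and reserves — both are base money → 0.
FX sale $320 billion: Bank of Canada balance sheet contracts → −$320B.
Net: −322 − 326 + 312 + 0 − 320 = -$656 billion.

-$656 billion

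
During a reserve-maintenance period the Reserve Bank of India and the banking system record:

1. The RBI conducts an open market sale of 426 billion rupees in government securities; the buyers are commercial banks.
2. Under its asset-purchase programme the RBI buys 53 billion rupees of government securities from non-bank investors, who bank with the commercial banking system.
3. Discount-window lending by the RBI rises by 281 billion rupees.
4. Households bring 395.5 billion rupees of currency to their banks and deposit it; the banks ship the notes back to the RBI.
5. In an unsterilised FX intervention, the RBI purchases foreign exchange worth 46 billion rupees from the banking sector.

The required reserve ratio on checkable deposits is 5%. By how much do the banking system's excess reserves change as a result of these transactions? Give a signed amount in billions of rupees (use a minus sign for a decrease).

OMO sale (to banks) 426 billion rupees: reserves −426B, deposits 0.
Asset purchase (from non-banks) 53 billion rupees: reserves +53B, deposits +53B.
Discount-window loan 281 billion rupees: reserves +281B, deposits 0.
Currency deposit 395.5 billion rupees: reserves +395.5B, deposits +395.5B.
FX purchase 46 billion rupees: reserves +46B, deposits 0.
Totals: Δreserves = +349.5B, Δdeposits = +448.5B.
Δrequired reserves = 5% × +448.5B = +22.425B.
Δexcess reserves = Δreserves − Δrequired = +349.5B − (+22.425B) = +327.075 billion.

+327.075 billion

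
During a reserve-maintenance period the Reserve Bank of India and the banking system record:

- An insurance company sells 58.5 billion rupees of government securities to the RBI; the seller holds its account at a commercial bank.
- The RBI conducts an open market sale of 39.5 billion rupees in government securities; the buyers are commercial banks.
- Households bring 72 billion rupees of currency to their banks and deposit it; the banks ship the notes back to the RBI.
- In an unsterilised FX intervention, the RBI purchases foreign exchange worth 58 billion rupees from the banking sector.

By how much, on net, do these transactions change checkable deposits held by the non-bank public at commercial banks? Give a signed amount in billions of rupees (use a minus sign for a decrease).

Asset purchase (from non-banks) 58.5 billion rupees: non-bank counterparties' bank balances rise → +58.5B.
OMO sale (to banks) 39.5 billion rupees: the counterparty is a bank, so public deposits are unchanged → 0.
Currency deposit 72 billion rupees: non-bank counterparties' bank balances rise → +72B.
FX purchase 58 billion rupees: the counterparty is a bank, so public deposits are unchanged → 0.
Net: 58.5 + 0 + 72 + 0 = +130.5 billion.

+130.5 billion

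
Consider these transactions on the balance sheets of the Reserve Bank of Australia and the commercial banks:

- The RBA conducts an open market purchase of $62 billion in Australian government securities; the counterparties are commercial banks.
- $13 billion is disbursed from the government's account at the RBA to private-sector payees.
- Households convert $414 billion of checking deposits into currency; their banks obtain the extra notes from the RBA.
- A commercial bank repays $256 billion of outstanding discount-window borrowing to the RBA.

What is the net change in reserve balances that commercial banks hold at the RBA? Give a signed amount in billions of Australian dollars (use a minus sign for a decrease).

RBA balance sheet:
  Assets:      Securities +$62B, Loans to banks −$256B
  Liabilities: Bank reserves −$595B, Currency in circulation +$414B, Government deposits −$13B
So the change in reserve balances that commercial banks hold at the RBA is -$595 billion.

-$595 billion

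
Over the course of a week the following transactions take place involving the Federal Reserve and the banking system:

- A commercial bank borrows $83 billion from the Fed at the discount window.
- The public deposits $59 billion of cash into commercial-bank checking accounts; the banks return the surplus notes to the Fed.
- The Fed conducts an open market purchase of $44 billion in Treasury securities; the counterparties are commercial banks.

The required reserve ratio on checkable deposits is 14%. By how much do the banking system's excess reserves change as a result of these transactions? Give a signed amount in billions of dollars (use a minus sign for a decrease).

+$177.74 billion

Discount-window loan $83 billion: reserves +$83B, deposits 0.
Currency deposit $59 billion: reserves +$59B, deposits +$59B.
OMO purchase (from banks) $44 billion: reserves +$44B, deposits 0.
Totals: Δreserves = +$186B, Δdeposits = +$59B.
Δrequired reserves = 14% × +$59B = +$8.26B.
Δexcess reserves = Δreserves − Δrequired = +$186B − (+$8.26B) = +$177.74 billion.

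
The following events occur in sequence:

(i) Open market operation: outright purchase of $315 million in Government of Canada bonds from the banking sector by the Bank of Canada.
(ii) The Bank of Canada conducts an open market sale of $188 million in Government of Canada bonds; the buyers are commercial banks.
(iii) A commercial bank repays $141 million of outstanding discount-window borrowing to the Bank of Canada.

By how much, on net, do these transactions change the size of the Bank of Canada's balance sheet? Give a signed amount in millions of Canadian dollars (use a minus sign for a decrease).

-$14 million

OMO purchase (from banks) $315 million: a Bank of Canada asset is acquired → +$315M.
OMO sale (to banks) $188 million: a Bank of Canada asset is shed → −$188M.
Discount-window repayment $141 million: a Bank of Canada asset is shed → −$141M.
Net: 315 − 188 − 141 = -$14 million.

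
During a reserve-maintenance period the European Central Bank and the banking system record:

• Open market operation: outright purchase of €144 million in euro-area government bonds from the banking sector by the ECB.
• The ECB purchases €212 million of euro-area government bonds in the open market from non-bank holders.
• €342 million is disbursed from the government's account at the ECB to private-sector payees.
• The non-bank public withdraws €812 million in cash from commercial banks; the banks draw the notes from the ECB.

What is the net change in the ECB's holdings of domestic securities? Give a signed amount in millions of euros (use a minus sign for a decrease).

+€356 million

OMO purchase (from banks) €144 million: securities added to the ECB's portfolio → +€144M.
Asset purchase (from non-banks) €212 million: securities added to the ECB's portfolio → +€212M.
Government spending €342 million: the ECB's securities portfolio is untouched → 0.
Currency withdrawal €812 million: the ECB's securities portfolio is untouched → 0.
Net: 144 + 212 + 0 + 0 = +€356 million.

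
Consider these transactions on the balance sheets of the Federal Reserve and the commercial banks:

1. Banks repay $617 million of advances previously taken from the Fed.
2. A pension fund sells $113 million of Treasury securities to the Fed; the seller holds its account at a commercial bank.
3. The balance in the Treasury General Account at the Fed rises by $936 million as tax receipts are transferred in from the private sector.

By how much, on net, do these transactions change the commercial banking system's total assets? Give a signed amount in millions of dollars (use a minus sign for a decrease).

Discount-window repayment $617 million: bank balance sheets shrink → −$617M.
Asset purchase (from non-banks) $113 million: bank balance sheets expand → +$113M.
Government account inflow $936 million: bank balance sheets shrink → −$936M.
Net: −617 + 113 − 936 = -$1440 million.

-$1440 million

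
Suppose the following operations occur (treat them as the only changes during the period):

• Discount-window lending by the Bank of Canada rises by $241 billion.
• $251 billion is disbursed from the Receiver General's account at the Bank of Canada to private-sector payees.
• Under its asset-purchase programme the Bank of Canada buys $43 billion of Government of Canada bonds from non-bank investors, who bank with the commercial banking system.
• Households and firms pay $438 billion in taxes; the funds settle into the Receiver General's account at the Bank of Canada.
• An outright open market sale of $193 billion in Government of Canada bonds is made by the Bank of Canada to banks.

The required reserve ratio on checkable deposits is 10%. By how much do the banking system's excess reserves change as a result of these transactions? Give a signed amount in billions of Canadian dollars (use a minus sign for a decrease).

-$81.6 billion

Discount-window loan $241 billion: reserves +$241B, deposits 0.
Government spending $251 billion: reserves +$251B, deposits +$251B.
Asset purchase (from non-banks) $43 billion: reserves +$43B, deposits +$43B.
Government account inflow $438 billion: reserves −$438B, deposits −$438B.
OMO sale (to banks) $193 billion: reserves −$193B, deposits 0.
Totals: Δreserves = −$96B, Δdeposits = −$144B.
Δrequired reserves = 10% × −$144B = −$14.4B.
Δexcess reserves = Δreserves − Δrequired = −$96B − (−$14.4B) = -$81.6 billion.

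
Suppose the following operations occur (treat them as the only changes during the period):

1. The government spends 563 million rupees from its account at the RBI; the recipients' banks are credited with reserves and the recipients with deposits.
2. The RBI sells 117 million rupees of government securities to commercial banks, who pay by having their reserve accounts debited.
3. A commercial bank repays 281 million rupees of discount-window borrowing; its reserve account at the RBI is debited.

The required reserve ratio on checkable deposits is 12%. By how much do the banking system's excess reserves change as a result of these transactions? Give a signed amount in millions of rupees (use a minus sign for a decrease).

+97.44 million

Government spending 563 million rupees: reserves +563M, deposits +563M.
OMO sale (to banks) 117 million rupees: reserves −117M, deposits 0.
Discount-window repayment 281 million rupees: reserves −281M, deposits 0.
Totals: Δreserves = +165M, Δdeposits = +563M.
Δrequired reserves = 12% × +563M = +67.56M.
Δexcess reserves = Δreserves − Δrequired = +165M − (+67.56M) = +97.44 million.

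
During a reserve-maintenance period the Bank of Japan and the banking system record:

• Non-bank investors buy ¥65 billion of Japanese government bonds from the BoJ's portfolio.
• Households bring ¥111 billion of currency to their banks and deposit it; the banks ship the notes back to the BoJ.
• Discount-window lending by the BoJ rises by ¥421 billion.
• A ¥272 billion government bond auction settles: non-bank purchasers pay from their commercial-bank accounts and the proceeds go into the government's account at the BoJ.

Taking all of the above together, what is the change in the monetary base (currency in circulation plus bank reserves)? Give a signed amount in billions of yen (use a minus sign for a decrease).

+¥84 billion

Asset sale (to non-banks) ¥65 billion: BoJ balance sheet contracts → −¥65B.
Currency deposit ¥111 billion: just a shift between currency and reserves — both are base money → 0.
Discount-window loan ¥421 billion: BoJ balance sheet expands → +¥421B.
Government account inflow ¥272 billion: reserves shift to a non-base liability → −¥272B.
Net: −65 + 0 + 421 − 272 = +¥84 billion.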